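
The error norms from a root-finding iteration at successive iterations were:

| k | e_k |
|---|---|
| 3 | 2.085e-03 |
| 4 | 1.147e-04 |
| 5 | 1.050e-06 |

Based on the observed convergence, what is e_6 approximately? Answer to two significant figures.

5.3e-10

First estimate the order: p ≈ ln(e_5/e_4) / ln(e_4/e_3) = ln(1.050e-06/1.147e-04)/ln(1.147e-04/2.085e-03) = ln(0.00915432)/ln(0.055012) ≈ 1.6183.
Then e_6 ≈ e_5·(e_5/e_4)^p = 1.050e-06·(0.00915432)^1.6183 = 1.050e-06·0.000502689 ≈ 5.278e-10.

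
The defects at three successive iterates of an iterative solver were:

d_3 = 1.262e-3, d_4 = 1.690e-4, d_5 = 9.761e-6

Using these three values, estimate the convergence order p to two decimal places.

1.42

p ≈ ln(d_5/d_4) / ln(d_4/d_3)
  = ln(9.761e-6/1.690e-4) / ln(1.690e-4/1.262e-3)
  = ln(0.0577574) / ln(0.133914)
  = -2.85150 / -2.01056 ≈ 1.41826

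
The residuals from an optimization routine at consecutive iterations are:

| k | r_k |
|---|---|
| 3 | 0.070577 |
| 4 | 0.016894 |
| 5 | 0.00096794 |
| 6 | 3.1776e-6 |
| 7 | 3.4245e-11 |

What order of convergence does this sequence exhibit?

Consecutive ratios: r_7/r_6 = 3.4245e-11/3.1776e-6 = 1.0777e-05, r_6/r_5 = 3.1776e-6/0.00096794 = 0.00328285.
p ≈ ln(1.0777e-05)/ln(0.00328285) = -11.4381/-5.7190 ≈ 2.00.
So the convergence is quadratic (order 2).

2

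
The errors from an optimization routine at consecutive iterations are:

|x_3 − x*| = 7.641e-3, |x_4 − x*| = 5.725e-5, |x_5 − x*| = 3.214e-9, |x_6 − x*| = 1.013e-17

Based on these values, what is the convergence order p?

Consecutive ratios: |x_6 − x*|/|x_5 − x*| = 1.013e-17/3.214e-9 = 3.15184e-09, |x_5 − x*|/|x_4 − x*| = 3.214e-9/5.725e-5 = 5.61397e-05.
p ≈ ln(3.15184e-09)/ln(5.61397e-05) = -19.5753/-9.7877 ≈ 2.00.
So the convergence is quadratic (order 2).

2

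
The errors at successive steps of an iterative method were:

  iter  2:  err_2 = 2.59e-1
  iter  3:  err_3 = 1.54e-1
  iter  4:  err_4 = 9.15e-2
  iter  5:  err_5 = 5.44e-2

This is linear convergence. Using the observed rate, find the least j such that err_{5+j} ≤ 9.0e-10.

Rate ρ ≈ err_5/err_4 = 5.44e-2/9.15e-2 = 0.5945.
After j more steps, err_{5+j} ≈ 5.44e-2·ρ^j; need ρ^j ≤ 9.0e-10/5.44e-2 = 1.65441e-08.
j ≥ ln(1.65441e-08)/ln(0.5945) = -17.9172/-0.52003 = 34.454.
So 35 more iterations are needed.

35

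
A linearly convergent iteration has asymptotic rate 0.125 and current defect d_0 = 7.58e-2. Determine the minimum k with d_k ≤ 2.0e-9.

After k steps, d_k ≈ 7.58e-2·0.125^k.
Need 0.125^k ≤ 2.0e-9/7.58e-2 = 2.63852e-08.
k ≥ ln(2.63852e-08)/ln(0.125) = -17.4505/-2.07944 = 8.392.
Smallest integer k = 9.

9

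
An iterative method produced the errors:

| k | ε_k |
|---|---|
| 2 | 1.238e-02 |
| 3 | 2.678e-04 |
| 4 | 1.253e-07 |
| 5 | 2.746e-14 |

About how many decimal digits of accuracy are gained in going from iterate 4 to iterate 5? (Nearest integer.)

Digits gained ≈ log₁₀(ε_4/ε_5) = log₁₀(1.253e-07/2.746e-14) = log₁₀(4.563e+06) ≈ 6.659.

7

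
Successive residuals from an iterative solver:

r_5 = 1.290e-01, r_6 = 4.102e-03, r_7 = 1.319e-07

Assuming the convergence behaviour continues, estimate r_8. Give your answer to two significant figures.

First estimate the order: p ≈ ln(r_7/r_6) / ln(r_6/r_5) = ln(1.319e-07/4.102e-03)/ln(4.102e-03/1.290e-01) = ln(3.2155e-05)/ln(0.0317984) ≈ 3.0000.
Then r_8 ≈ r_7·(r_7/r_6)^p = 1.319e-07·(3.2155e-05)^3.0000 = 1.319e-07·3.32465e-14 ≈ 4.385e-21.

4.4e-21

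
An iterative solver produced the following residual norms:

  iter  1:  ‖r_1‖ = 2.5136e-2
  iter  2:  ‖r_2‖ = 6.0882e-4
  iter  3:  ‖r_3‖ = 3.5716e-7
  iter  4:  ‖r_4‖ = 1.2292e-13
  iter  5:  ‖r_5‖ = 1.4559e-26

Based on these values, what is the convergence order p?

2

Consecutive ratios: ‖r_5‖/‖r_4‖ = 1.4559e-26/1.2292e-13 = 1.18443e-13, ‖r_4‖/‖r_3‖ = 1.2292e-13/3.5716e-7 = 3.44159e-07.
p ≈ ln(1.18443e-13)/ln(3.44159e-07) = -29.7643/-14.8822 ≈ 2.00.
So the convergence is quadratic (order 2).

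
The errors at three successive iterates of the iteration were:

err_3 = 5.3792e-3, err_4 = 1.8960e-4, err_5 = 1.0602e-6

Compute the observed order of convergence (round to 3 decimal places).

p ≈ ln(err_5/err_4) / ln(err_4/err_3)
  = ln(1.0602e-6/1.8960e-4) / ln(1.8960e-4/5.3792e-3)
  = ln(0.00559177) / ln(0.0352469)
  = -5.186459 / -3.345378 ≈ 1.550336

1.550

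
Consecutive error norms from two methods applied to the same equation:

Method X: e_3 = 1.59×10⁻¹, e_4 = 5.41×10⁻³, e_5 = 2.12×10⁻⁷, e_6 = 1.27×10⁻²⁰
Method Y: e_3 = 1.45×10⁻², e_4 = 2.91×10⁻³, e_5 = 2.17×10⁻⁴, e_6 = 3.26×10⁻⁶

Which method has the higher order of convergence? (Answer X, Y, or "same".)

Method X: p ≈ ln(1.27×10⁻²⁰/2.12×10⁻⁷)/ln(2.12×10⁻⁷/5.41×10⁻³) ≈ 3.00.
Method Y: p ≈ ln(3.26×10⁻⁶/2.17×10⁻⁴)/ln(2.17×10⁻⁴/2.91×10⁻³) ≈ 1.62.
Method X has the higher order (≈3.0 vs ≈1.6).

X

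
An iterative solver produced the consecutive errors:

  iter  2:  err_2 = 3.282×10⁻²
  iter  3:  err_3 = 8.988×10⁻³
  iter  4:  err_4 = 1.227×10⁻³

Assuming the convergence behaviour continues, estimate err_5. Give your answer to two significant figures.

First estimate the order: p ≈ ln(err_4/err_3) / ln(err_3/err_2) = ln(1.227×10⁻³/8.988×10⁻³)/ln(8.988×10⁻³/3.282×10⁻²) = ln(0.136515)/ln(0.273857) ≈ 1.5375.
Then err_5 ≈ err_4·(err_4/err_3)^p = 1.227×10⁻³·(0.136515)^1.5375 = 1.227×10⁻³·0.0468101 ≈ 5.744e-05.

5.7e-5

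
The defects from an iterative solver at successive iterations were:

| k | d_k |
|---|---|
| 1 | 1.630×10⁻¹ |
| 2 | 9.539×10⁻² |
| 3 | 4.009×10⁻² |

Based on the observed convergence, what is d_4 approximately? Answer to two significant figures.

First estimate the order: p ≈ ln(d_3/d_2) / ln(d_2/d_1) = ln(4.009×10⁻²/9.539×10⁻²)/ln(9.539×10⁻²/1.630×10⁻¹) = ln(0.420275)/ln(0.585215) ≈ 1.6179.
Then d_4 ≈ d_3·(d_3/d_2)^p = 4.009×10⁻²·(0.420275)^1.6179 = 4.009×10⁻²·0.245989 ≈ 0.009862.

9.9e-3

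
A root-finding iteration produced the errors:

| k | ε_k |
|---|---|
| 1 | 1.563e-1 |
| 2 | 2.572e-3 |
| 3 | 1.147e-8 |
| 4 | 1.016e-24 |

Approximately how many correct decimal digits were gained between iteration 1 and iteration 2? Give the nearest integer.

2

Digits gained ≈ log₁₀(ε_1/ε_2) = log₁₀(1.563e-1/2.572e-3) = log₁₀(60.7698) ≈ 1.784.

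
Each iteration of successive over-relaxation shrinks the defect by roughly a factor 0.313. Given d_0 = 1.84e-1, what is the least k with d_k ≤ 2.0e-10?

After k steps, d_k ≈ 1.84e-1·0.313^k.
Need 0.313^k ≤ 2.0e-10/1.84e-1 = 1.08696e-09.
k ≥ ln(1.08696e-09)/ln(0.313) = -20.6399/-1.16155 = 17.769.
Smallest integer k = 18.

18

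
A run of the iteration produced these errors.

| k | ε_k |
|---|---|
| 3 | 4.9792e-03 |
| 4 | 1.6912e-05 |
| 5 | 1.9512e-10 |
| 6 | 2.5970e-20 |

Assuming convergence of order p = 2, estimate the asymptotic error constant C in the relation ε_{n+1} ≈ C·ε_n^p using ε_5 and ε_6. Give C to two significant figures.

C ≈ ε_6 / ε_5^2
  = 2.5970e-20 / (1.9512e-10)^2
  = 2.5970e-20 / 3.80718e-20 ≈ 0.68213

0.68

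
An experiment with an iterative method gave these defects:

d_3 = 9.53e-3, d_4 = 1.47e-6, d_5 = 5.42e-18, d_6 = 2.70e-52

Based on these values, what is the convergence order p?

Consecutive ratios: d_6/d_5 = 2.70e-52/5.42e-18 = 4.98155e-35, d_5/d_4 = 5.42e-18/1.47e-6 = 3.68707e-12.
p ≈ ln(4.98155e-35)/ln(3.68707e-12) = -78.9847/-26.3262 ≈ 3.00.
So the convergence is cubic (order 3).

3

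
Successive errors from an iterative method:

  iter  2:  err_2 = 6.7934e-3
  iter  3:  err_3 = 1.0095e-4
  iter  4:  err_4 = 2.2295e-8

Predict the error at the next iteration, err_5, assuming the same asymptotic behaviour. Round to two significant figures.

1.1e-15

First estimate the order: p ≈ ln(err_4/err_3) / ln(err_3/err_2) = ln(2.2295e-8/1.0095e-4)/ln(1.0095e-4/6.7934e-3) = ln(0.000220852)/ln(0.01486) ≈ 2.0000.
Then err_5 ≈ err_4·(err_4/err_3)^p = 2.2295e-8·(0.000220852)^2.0000 = 2.2295e-8·4.87756e-08 ≈ 1.087e-15.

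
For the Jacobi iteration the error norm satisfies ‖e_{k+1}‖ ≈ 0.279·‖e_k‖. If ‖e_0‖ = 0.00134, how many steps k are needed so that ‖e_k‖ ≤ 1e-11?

15

After k steps, ‖e_k‖ ≈ 0.00134·0.279^k.
Need 0.279^k ≤ 1e-11/0.00134 = 7.46269e-09.
k ≥ ln(7.46269e-09)/ln(0.279) = -18.7133/-1.27654 = 14.659.
Smallest integer k = 15.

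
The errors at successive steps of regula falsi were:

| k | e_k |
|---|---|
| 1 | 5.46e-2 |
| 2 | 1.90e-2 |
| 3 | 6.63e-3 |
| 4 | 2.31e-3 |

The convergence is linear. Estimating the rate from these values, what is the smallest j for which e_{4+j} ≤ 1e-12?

21

Rate ρ ≈ e_4/e_3 = 2.31e-3/6.63e-3 = 0.3484.
After j more steps, e_{4+j} ≈ 2.31e-3·ρ^j; need ρ^j ≤ 1e-12/2.31e-3 = 4.329e-10.
j ≥ ln(4.329e-10)/ln(0.3484) = -21.5605/-1.05440 = 20.448.
So 21 more iterations are needed.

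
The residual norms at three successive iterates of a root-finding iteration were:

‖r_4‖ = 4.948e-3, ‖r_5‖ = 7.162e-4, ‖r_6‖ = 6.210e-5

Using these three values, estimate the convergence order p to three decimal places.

1.265

p ≈ ln(‖r_6‖/‖r_5‖) / ln(‖r_5‖/‖r_4‖)
  = ln(6.210e-5/7.162e-4) / ln(7.162e-4/4.948e-3)
  = ln(0.0867076) / ln(0.144745)
  = -2.445214 / -1.932782 ≈ 1.265127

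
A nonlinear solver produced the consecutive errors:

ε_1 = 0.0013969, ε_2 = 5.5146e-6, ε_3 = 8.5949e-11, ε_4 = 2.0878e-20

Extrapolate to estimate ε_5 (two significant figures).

First estimate the order: p ≈ ln(ε_4/ε_3) / ln(ε_3/ε_2) = ln(2.0878e-20/8.5949e-11)/ln(8.5949e-11/5.5146e-6) = ln(2.42911e-10)/ln(1.55857e-05) ≈ 2.0000.
Then ε_5 ≈ ε_4·(ε_4/ε_3)^p = 2.0878e-20·(2.42911e-10)^2.0000 = 2.0878e-20·5.90058e-20 ≈ 1.232e-39.

1.2e-39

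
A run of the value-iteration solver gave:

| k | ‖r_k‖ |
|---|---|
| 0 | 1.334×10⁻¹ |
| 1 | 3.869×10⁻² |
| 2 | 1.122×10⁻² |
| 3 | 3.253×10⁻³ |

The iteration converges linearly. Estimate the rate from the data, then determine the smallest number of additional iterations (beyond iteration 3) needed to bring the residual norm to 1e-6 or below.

Rate ρ ≈ ‖r_3‖/‖r_2‖ = 3.253×10⁻³/1.122×10⁻² = 0.2899.
After j more steps, ‖r_{3+j}‖ ≈ 3.253×10⁻³·ρ^j; need ρ^j ≤ 1e-6/3.253×10⁻³ = 0.000307409.
j ≥ ln(0.000307409)/ln(0.2899) = -8.0873/-1.23822 = 6.531.
So 7 more iterations are needed.

7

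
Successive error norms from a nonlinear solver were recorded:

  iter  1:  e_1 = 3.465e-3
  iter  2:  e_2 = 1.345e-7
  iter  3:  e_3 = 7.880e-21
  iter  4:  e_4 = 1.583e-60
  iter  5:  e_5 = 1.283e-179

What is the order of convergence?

3

Consecutive ratios: e_5/e_4 = 1.283e-179/1.583e-60 = 8.10486e-120, e_4/e_3 = 1.583e-60/7.880e-21 = 2.00888e-40.
p ≈ ln(8.10486e-120)/ln(2.00888e-40) = -274.2177/-91.4058 ≈ 3.00.
So the convergence is cubic (order 3).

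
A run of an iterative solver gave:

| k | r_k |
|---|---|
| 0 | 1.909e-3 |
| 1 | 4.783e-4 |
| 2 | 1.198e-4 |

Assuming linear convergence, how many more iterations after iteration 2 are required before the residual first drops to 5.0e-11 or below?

Rate ρ ≈ r_2/r_1 = 1.198e-4/4.783e-4 = 0.2505.
After j more steps, r_{2+j} ≈ 1.198e-4·ρ^j; need ρ^j ≤ 5.0e-11/1.198e-4 = 4.17362e-07.
j ≥ ln(4.17362e-07)/ln(0.2505) = -14.6893/-1.38430 = 10.611.
So 11 more iterations are needed.

11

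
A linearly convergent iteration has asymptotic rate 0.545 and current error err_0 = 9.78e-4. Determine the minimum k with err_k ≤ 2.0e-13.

After k steps, err_k ≈ 9.78e-4·0.545^k.
Need 0.545^k ≤ 2.0e-13/9.78e-4 = 2.04499e-10.
k ≥ ln(2.04499e-10)/ln(0.545) = -22.3105/-0.60697 = 36.757.
Smallest integer k = 37.

37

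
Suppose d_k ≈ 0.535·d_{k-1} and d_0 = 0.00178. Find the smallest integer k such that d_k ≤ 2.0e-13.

After k steps, d_k ≈ 0.00178·0.535^k.
Need 0.535^k ≤ 2.0e-13/0.00178 = 1.1236e-10.
k ≥ ln(1.1236e-10)/ln(0.535) = -22.9093/-0.62549 = 36.626.
Smallest integer k = 37.

37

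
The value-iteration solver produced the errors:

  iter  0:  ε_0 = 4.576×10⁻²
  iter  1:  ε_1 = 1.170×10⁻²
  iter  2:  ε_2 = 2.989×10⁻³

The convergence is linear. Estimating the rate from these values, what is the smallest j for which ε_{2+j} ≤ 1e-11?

Rate ρ ≈ ε_2/ε_1 = 2.989×10⁻³/1.170×10⁻² = 0.2555.
After j more steps, ε_{2+j} ≈ 2.989×10⁻³·ρ^j; need ρ^j ≤ 1e-11/2.989×10⁻³ = 3.3456e-09.
j ≥ ln(3.3456e-09)/ln(0.2555) = -19.5156/-1.36453 = 14.302.
So 15 more iterations are needed.

15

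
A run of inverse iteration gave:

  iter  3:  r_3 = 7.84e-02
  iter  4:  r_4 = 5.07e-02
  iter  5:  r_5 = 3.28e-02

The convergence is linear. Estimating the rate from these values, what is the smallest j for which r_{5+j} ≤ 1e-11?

51

Rate ρ ≈ r_5/r_4 = 3.28e-02/5.07e-02 = 0.6469.
After j more steps, r_{5+j} ≈ 3.28e-02·ρ^j; need ρ^j ≤ 1e-11/3.28e-02 = 3.04878e-10.
j ≥ ln(3.04878e-10)/ln(0.6469) = -21.9111/-0.43556 = 50.306.
So 51 more iterations are needed.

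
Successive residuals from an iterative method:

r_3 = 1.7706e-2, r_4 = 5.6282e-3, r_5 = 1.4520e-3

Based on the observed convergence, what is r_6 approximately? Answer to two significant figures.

2.9e-4

First estimate the order: p ≈ ln(r_5/r_4) / ln(r_4/r_3) = ln(1.4520e-3/5.6282e-3)/ln(5.6282e-3/1.7706e-2) = ln(0.257987)/ln(0.31787) ≈ 1.1821.
Then r_6 ≈ r_5·(r_5/r_4)^p = 1.4520e-3·(0.257987)^1.1821 = 1.4520e-3·0.201581 ≈ 0.0002927.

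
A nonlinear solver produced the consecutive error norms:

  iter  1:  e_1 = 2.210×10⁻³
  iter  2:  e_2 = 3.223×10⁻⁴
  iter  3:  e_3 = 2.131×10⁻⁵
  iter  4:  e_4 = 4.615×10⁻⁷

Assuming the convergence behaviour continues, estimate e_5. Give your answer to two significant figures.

First estimate the order: p ≈ ln(e_4/e_3) / ln(e_3/e_2) = ln(4.615×10⁻⁷/2.131×10⁻⁵)/ln(2.131×10⁻⁵/3.223×10⁻⁴) = ln(0.0216565)/ln(0.0661185) ≈ 1.4109.
Then e_5 ≈ e_4·(e_4/e_3)^p = 4.615×10⁻⁷·(0.0216565)^1.4109 = 4.615×10⁻⁷·0.00448416 ≈ 2.069e-09.

2.1e-9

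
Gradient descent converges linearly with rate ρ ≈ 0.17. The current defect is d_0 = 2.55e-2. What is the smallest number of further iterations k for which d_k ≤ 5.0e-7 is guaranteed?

After k steps, d_k ≈ 2.55e-2·0.17^k.
Need 0.17^k ≤ 5.0e-7/2.55e-2 = 1.96078e-05.
k ≥ ln(1.96078e-05)/ln(0.17) = -10.8396/-1.77196 = 6.117.
Smallest integer k = 7.

7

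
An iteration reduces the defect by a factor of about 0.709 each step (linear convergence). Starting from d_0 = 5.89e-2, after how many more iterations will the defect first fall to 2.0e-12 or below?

After k steps, d_k ≈ 5.89e-2·0.709^k.
Need 0.709^k ≤ 2.0e-12/5.89e-2 = 3.39559e-11.
k ≥ ln(3.39559e-11)/ln(0.709) = -24.1060/-0.34390 = 70.096.
Smallest integer k = 71.

71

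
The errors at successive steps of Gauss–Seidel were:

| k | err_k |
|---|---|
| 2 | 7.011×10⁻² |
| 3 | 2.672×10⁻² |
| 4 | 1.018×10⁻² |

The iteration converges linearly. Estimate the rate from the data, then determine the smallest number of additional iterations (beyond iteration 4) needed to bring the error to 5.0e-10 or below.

18

Rate ρ ≈ err_4/err_3 = 1.018×10⁻²/2.672×10⁻² = 0.3810.
After j more steps, err_{4+j} ≈ 1.018×10⁻²·ρ^j; need ρ^j ≤ 5.0e-10/1.018×10⁻² = 4.91159e-08.
j ≥ ln(4.91159e-08)/ln(0.3810) = -16.8291/-0.96496 = 17.440.
So 18 more iterations are needed.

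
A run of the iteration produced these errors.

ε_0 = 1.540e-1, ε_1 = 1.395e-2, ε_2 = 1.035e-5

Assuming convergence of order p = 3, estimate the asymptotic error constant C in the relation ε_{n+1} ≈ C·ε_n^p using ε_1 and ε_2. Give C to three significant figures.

C ≈ ε_2 / ε_1^3
  = 1.035e-5 / (1.395e-2)^3
  = 1.035e-5 / 2.7147e-06 ≈ 3.8126

3.81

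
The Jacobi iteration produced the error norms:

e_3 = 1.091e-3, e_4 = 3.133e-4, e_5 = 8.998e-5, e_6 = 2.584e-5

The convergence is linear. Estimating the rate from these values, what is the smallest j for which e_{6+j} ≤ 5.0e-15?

18

Rate ρ ≈ e_6/e_5 = 2.584e-5/8.998e-5 = 0.2872.
After j more steps, e_{6+j} ≈ 2.584e-5·ρ^j; need ρ^j ≤ 5.0e-15/2.584e-5 = 1.93498e-10.
j ≥ ln(1.93498e-10)/ln(0.2872) = -22.3658/-1.24758 = 17.927.
So 18 more iterations are needed.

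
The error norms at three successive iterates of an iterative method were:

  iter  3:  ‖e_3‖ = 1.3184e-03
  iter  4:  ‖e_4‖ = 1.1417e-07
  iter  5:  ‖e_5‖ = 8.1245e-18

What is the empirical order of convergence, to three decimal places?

2.498

p ≈ ln(‖e_5‖/‖e_4‖) / ln(‖e_4‖/‖e_3‖)
  = ln(8.1245e-18/1.1417e-07) / ln(1.1417e-07/1.3184e-03)
  = ln(7.11614e-11) / ln(8.65974e-05)
  = -23.366071 / -9.354241 ≈ 2.497912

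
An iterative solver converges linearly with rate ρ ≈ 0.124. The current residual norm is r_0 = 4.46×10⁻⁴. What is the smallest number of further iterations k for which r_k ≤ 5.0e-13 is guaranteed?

10

After k steps, r_k ≈ 4.46×10⁻⁴·0.124^k.
Need 0.124^k ≤ 5.0e-13/4.46×10⁻⁴ = 1.12108e-09.
k ≥ ln(1.12108e-09)/ln(0.124) = -20.6090/-2.08747 = 9.873.
Smallest integer k = 10.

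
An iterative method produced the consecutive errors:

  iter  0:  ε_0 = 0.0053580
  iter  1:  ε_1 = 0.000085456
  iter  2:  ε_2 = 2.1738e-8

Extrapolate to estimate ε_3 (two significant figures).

First estimate the order: p ≈ ln(ε_2/ε_1) / ln(ε_1/ε_0) = ln(2.1738e-8/0.000085456)/ln(0.000085456/0.0053580) = ln(0.000254377)/ln(0.0159492) ≈ 2.0000.
Then ε_3 ≈ ε_2·(ε_2/ε_1)^p = 2.1738e-8·(0.000254377)^2.0000 = 2.1738e-8·6.47077e-08 ≈ 1.407e-15.

1.4e-15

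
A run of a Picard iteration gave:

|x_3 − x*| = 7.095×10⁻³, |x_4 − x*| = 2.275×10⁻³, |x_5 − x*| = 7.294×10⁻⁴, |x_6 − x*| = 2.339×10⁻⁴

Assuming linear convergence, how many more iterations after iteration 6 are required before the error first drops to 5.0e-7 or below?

Rate ρ ≈ |x_6 − x*|/|x_5 − x*| = 2.339×10⁻⁴/7.294×10⁻⁴ = 0.3207.
After j more steps, |x_{6+j} − x*| ≈ 2.339×10⁻⁴·ρ^j; need ρ^j ≤ 5.0e-7/2.339×10⁻⁴ = 0.00213767.
j ≥ ln(0.00213767)/ln(0.3207) = -6.1480/-1.13725 = 5.406.
So 6 more iterations are needed.

6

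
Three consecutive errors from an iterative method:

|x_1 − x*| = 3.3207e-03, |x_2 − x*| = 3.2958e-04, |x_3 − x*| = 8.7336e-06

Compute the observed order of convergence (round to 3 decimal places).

p ≈ ln(|x_3 − x*|/|x_2 − x*|) / ln(|x_2 − x*|/|x_1 − x*|)
  = ln(8.7336e-06/3.2958e-04) / ln(3.2958e-04/3.3207e-03)
  = ln(0.0264992) / ln(0.0992502)
  = -3.630641 / -2.310111 ≈ 1.571631

1.572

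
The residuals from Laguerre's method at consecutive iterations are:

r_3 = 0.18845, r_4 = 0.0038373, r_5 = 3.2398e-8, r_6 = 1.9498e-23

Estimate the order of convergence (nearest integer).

3

Consecutive ratios: r_6/r_5 = 1.9498e-23/3.2398e-8 = 6.01827e-16, r_5/r_4 = 3.2398e-8/0.0038373 = 8.44292e-06.
p ≈ ln(6.01827e-16)/ln(8.44292e-06) = -35.0466/-11.6822 ≈ 3.00.
So the convergence is cubic (order 3).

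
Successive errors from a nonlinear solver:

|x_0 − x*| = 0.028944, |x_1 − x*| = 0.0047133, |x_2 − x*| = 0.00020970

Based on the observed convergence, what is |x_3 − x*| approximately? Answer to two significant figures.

First estimate the order: p ≈ ln(|x_2 − x*|/|x_1 − x*|) / ln(|x_1 − x*|/|x_0 − x*|) = ln(0.00020970/0.0047133)/ln(0.0047133/0.028944) = ln(0.0444911)/ln(0.162842) ≈ 1.7149.
Then |x_3 − x*| ≈ |x_2 − x*|·(|x_2 − x*|/|x_1 − x*|)^p = 0.00020970·(0.0444911)^1.7149 = 0.00020970·0.00480755 ≈ 1.008e-06.

1.0e-6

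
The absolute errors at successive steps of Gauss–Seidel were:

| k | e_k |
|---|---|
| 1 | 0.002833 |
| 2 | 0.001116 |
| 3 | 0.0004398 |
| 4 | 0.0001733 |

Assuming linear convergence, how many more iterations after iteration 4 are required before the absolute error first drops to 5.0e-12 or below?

19

Rate ρ ≈ e_4/e_3 = 0.0001733/0.0004398 = 0.3940.
After j more steps, e_{4+j} ≈ 0.0001733·ρ^j; need ρ^j ≤ 5.0e-12/0.0001733 = 2.88517e-08.
j ≥ ln(2.88517e-08)/ln(0.3940) = -17.3611/-0.93140 = 18.640.
So 19 more iterations are needed.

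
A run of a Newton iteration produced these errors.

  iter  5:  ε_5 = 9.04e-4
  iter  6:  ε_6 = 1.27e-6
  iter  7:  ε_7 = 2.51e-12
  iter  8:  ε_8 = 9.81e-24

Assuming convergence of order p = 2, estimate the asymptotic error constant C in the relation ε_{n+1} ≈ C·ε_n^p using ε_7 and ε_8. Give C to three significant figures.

1.56

C ≈ ε_8 / ε_7^2
  = 9.81e-24 / (2.51e-12)^2
  = 9.81e-24 / 6.3001e-24 ≈ 1.5571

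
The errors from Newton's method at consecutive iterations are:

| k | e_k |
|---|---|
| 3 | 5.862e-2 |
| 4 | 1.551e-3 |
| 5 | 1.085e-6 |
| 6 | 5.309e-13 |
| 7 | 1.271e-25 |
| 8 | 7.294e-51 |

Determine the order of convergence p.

2

Consecutive ratios: e_8/e_7 = 7.294e-51/1.271e-25 = 5.73879e-26, e_7/e_6 = 1.271e-25/5.309e-13 = 2.39405e-13.
p ≈ ln(5.73879e-26)/ln(2.39405e-13) = -58.1200/-29.0606 ≈ 2.00.
So the convergence is quadratic (order 2).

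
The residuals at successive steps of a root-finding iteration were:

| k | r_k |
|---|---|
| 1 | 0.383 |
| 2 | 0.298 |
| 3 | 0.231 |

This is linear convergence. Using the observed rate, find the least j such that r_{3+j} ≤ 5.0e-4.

25

Rate ρ ≈ r_3/r_2 = 0.231/0.298 = 0.7752.
After j more steps, r_{3+j} ≈ 0.231·ρ^j; need ρ^j ≤ 5.0e-4/0.231 = 0.0021645.
j ≥ ln(0.0021645)/ln(0.7752) = -6.1356/-0.25463 = 24.096.
So 25 more iterations are needed.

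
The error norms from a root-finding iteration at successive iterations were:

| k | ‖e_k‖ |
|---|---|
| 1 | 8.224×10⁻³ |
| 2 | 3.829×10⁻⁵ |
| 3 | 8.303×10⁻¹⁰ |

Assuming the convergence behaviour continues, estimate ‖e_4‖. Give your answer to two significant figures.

3.9e-19

First estimate the order: p ≈ ln(‖e_3‖/‖e_2‖) / ln(‖e_2‖/‖e_1‖) = ln(8.303×10⁻¹⁰/3.829×10⁻⁵)/ln(3.829×10⁻⁵/8.224×10⁻³) = ln(2.16845e-05)/ln(0.00465589) ≈ 1.9999.
Then ‖e_4‖ ≈ ‖e_3‖·(‖e_3‖/‖e_2‖)^p = 8.303×10⁻¹⁰·(2.16845e-05)^1.9999 = 8.303×10⁻¹⁰·4.70723e-10 ≈ 3.908e-19.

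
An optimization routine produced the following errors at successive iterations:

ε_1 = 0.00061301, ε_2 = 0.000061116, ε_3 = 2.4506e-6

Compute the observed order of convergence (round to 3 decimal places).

1.395

p ≈ ln(ε_3/ε_2) / ln(ε_2/ε_1)
  = ln(2.4506e-6/0.000061116) / ln(0.000061116/0.00061301)
  = ln(0.0400975) / ln(0.0996982)
  = -3.216441 / -2.305608 ≈ 1.395051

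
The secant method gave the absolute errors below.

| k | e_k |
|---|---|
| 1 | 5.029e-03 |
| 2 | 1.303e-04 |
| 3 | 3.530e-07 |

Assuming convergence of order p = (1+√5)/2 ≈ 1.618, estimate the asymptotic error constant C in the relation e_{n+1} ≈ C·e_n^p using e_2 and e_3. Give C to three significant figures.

C ≈ e_3 / e_2^1.618
  = 3.530e-07 / (1.303e-04)^1.618
  = 3.530e-07 / 5.17583e-07 ≈ 0.68202

0.682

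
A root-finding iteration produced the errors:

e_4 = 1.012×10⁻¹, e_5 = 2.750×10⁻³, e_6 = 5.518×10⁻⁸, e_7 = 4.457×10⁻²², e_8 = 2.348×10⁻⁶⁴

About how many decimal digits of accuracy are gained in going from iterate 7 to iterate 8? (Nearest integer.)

42

Digits gained ≈ log₁₀(e_7/e_8) = log₁₀(4.457×10⁻²²/2.348×10⁻⁶⁴) = log₁₀(1.89821e+42) ≈ 42.278.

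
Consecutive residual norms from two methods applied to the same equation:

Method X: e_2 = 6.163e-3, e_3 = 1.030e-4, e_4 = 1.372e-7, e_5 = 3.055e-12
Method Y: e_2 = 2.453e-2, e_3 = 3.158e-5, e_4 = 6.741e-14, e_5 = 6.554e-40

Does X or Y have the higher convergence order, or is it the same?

Method X: p ≈ ln(3.055e-12/1.372e-7)/ln(1.372e-7/1.030e-4) ≈ 1.62.
Method Y: p ≈ ln(6.554e-40/6.741e-14)/ln(6.741e-14/3.158e-5) ≈ 3.00.
Method Y has the higher order (≈3.0 vs ≈1.6).

Y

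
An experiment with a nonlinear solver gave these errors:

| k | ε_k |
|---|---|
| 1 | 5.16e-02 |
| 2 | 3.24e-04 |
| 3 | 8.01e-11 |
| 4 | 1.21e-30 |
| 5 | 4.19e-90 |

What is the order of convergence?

Consecutive ratios: ε_5/ε_4 = 4.19e-90/1.21e-30 = 3.46281e-60, ε_4/ε_3 = 1.21e-30/8.01e-11 = 1.51061e-20.
p ≈ ln(3.46281e-60)/ln(1.51061e-20) = -136.9130/-45.6392 ≈ 3.00.
So the convergence is cubic (order 3).

3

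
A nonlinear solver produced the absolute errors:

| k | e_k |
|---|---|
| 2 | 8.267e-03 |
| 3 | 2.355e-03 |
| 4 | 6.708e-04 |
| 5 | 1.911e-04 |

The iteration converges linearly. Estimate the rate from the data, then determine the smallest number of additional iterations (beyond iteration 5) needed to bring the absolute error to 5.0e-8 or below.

7

Rate ρ ≈ e_5/e_4 = 1.911e-04/6.708e-04 = 0.2849.
After j more steps, e_{5+j} ≈ 1.911e-04·ρ^j; need ρ^j ≤ 5.0e-8/1.911e-04 = 0.000261643.
j ≥ ln(0.000261643)/ln(0.2849) = -8.2485/-1.25562 = 6.569.
So 7 more iterations are needed.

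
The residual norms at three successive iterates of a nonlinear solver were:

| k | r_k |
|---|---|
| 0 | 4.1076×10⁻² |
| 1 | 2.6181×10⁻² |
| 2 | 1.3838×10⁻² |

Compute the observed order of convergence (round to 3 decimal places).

1.416

p ≈ ln(r_2/r_1) / ln(r_1/r_0)
  = ln(1.3838×10⁻²/2.6181×10⁻²) / ln(2.6181×10⁻²/4.1076×10⁻²)
  = ln(0.528551) / ln(0.637379)
  = -0.637616 / -0.450391 ≈ 1.415694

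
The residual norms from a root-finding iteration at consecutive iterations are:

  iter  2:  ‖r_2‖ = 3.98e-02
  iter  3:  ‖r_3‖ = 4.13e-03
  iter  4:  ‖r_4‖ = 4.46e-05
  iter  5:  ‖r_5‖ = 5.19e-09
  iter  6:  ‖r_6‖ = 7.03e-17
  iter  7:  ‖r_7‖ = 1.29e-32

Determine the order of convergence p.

Consecutive ratios: ‖r_7‖/‖r_6‖ = 1.29e-32/7.03e-17 = 1.83499e-16, ‖r_6‖/‖r_5‖ = 7.03e-17/5.19e-09 = 1.35453e-08.
p ≈ ln(1.83499e-16)/ln(1.35453e-08) = -36.2343/-18.1172 ≈ 2.00.
So the convergence is quadratic (order 2).

2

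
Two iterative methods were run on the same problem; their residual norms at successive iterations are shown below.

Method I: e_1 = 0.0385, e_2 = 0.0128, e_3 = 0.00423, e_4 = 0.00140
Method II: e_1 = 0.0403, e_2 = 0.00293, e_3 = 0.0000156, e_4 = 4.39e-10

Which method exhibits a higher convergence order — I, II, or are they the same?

Method I: p ≈ ln(0.00140/0.00423)/ln(0.00423/0.0128) ≈ 1.00.
Method II: p ≈ ln(4.39e-10/0.0000156)/ln(0.0000156/0.00293) ≈ 2.00.
Method II has the higher order (≈2.0 vs ≈1.0).

II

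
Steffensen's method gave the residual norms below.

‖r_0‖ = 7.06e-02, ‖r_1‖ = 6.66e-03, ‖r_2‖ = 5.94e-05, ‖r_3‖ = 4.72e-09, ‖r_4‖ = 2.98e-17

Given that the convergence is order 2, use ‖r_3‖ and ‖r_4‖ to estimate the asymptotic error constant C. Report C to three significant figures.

1.34

C ≈ ‖r_4‖ / ‖r_3‖^2
  = 2.98e-17 / (4.72e-09)^2
  = 2.98e-17 / 2.22784e-17 ≈ 1.3376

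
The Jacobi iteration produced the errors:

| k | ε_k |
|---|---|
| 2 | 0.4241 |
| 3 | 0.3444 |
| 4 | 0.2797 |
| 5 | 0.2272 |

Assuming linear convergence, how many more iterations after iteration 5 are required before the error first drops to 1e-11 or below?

Rate ρ ≈ ε_5/ε_4 = 0.2272/0.2797 = 0.8123.
After j more steps, ε_{5+j} ≈ 0.2272·ρ^j; need ρ^j ≤ 1e-11/0.2272 = 4.40141e-11.
j ≥ ln(4.40141e-11)/ln(0.8123) = -23.8465/-0.20789 = 114.707.
So 115 more iterations are needed.

115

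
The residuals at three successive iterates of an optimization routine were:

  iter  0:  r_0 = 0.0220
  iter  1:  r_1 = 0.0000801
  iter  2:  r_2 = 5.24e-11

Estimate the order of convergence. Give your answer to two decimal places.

p ≈ ln(r_2/r_1) / ln(r_1/r_0)
  = ln(5.24e-11/0.0000801) / ln(0.0000801/0.0220)
  = ln(6.54182e-07) / ln(0.00364091)
  = -14.23988 / -5.61552 ≈ 2.53581

2.54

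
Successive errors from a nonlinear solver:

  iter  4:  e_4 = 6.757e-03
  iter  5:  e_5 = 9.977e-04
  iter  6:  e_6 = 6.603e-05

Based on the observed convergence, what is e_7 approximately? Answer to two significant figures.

1.4e-6

First estimate the order: p ≈ ln(e_6/e_5) / ln(e_5/e_4) = ln(6.603e-05/9.977e-04)/ln(9.977e-04/6.757e-03) = ln(0.0661822)/ln(0.147654) ≈ 1.4195.
Then e_7 ≈ e_6·(e_6/e_5)^p = 6.603e-05·(0.0661822)^1.4195 = 6.603e-05·0.0211857 ≈ 1.399e-06.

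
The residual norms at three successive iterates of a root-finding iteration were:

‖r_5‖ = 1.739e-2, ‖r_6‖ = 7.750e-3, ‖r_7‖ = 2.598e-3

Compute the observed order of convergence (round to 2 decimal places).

1.35

p ≈ ln(‖r_7‖/‖r_6‖) / ln(‖r_6‖/‖r_5‖)
  = ln(2.598e-3/7.750e-3) / ln(7.750e-3/1.739e-2)
  = ln(0.335226) / ln(0.445658)
  = -1.09295 / -0.80820 ≈ 1.35233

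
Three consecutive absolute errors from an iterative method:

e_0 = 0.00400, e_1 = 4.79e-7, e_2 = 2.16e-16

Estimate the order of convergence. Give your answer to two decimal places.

2.38

p ≈ ln(e_2/e_1) / ln(e_1/e_0)
  = ln(2.16e-16/4.79e-7) / ln(4.79e-7/0.00400)
  = ln(4.50939e-10) / ln(0.00011975)
  = -21.51969 / -9.03010 ≈ 2.38311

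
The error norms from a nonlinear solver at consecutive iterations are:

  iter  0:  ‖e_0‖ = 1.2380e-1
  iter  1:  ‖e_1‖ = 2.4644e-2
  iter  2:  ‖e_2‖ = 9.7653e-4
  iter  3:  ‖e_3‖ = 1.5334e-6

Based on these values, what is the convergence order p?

2

Consecutive ratios: ‖e_3‖/‖e_2‖ = 1.5334e-6/9.7653e-4 = 0.00157025, ‖e_2‖/‖e_1‖ = 9.7653e-4/2.4644e-2 = 0.0396255.
p ≈ ln(0.00157025)/ln(0.0396255) = -6.4565/-3.2283 ≈ 2.00.
So the convergence is quadratic (order 2).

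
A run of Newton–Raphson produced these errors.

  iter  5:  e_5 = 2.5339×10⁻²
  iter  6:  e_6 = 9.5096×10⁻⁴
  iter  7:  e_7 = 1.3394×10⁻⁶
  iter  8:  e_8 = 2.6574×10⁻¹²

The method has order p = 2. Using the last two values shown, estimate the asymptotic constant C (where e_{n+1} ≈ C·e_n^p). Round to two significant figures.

1.5

C ≈ e_8 / e_7^2
  = 2.6574×10⁻¹² / (1.3394×10⁻⁶)^2
  = 2.6574×10⁻¹² / 1.79399e-12 ≈ 1.4813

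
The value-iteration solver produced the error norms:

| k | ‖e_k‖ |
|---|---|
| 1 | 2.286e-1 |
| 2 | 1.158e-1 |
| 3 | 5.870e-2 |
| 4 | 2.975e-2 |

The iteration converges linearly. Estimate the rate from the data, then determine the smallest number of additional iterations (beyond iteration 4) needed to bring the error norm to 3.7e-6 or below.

Rate ρ ≈ ‖e_4‖/‖e_3‖ = 2.975e-2/5.870e-2 = 0.5068.
After j more steps, ‖e_{4+j}‖ ≈ 2.975e-2·ρ^j; need ρ^j ≤ 3.7e-6/2.975e-2 = 0.00012437.
j ≥ ln(0.00012437)/ln(0.5068) = -8.9922/-0.67964 = 13.231.
So 14 more iterations are needed.

14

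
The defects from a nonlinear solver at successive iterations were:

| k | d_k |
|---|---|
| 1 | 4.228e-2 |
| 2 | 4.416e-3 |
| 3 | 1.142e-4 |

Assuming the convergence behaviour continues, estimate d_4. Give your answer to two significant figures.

3.1e-7

First estimate the order: p ≈ ln(d_3/d_2) / ln(d_2/d_1) = ln(1.142e-4/4.416e-3)/ln(4.416e-3/4.228e-2) = ln(0.0258605)/ln(0.104447) ≈ 1.6179.
Then d_4 ≈ d_3·(d_3/d_2)^p = 1.142e-4·(0.0258605)^1.6179 = 1.142e-4·0.00270275 ≈ 3.087e-07.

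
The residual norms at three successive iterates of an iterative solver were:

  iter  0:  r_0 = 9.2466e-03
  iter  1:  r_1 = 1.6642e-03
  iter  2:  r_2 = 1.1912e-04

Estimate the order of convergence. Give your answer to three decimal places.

1.538

p ≈ ln(r_2/r_1) / ln(r_1/r_0)
  = ln(1.1912e-04/1.6642e-03) / ln(1.6642e-03/9.2466e-03)
  = ln(0.0715779) / ln(0.17998)
  = -2.636969 / -1.714910 ≈ 1.537672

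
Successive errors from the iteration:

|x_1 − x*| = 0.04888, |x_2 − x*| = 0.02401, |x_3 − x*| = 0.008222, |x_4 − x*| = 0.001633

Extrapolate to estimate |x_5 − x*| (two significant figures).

1.4e-4

First estimate the order: p ≈ ln(|x_4 − x*|/|x_3 − x*|) / ln(|x_3 − x*|/|x_2 − x*|) = ln(0.001633/0.008222)/ln(0.008222/0.02401) = ln(0.198613)/ln(0.342441) ≈ 1.5083.
Then |x_5 − x*| ≈ |x_4 − x*|·(|x_4 − x*|/|x_3 − x*|)^p = 0.001633·(0.198613)^1.5083 = 0.001633·0.0873343 ≈ 0.0001426.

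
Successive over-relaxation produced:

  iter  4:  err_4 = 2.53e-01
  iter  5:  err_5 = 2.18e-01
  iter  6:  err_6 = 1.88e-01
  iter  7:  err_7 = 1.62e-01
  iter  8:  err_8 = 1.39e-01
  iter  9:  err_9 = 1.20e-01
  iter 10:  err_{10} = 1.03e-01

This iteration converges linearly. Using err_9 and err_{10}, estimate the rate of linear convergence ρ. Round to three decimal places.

0.858

ρ ≈ err_{10}/err_9 = 1.03e-01/1.20e-01 = 0.85833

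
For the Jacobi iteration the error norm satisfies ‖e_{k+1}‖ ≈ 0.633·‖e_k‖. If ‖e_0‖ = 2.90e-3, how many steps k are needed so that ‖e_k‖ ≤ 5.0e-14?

After k steps, ‖e_k‖ ≈ 2.90e-3·0.633^k.
Need 0.633^k ≤ 5.0e-14/2.90e-3 = 1.72414e-11.
k ≥ ln(1.72414e-11)/ln(0.633) = -24.7837/-0.45728 = 54.198.
Smallest integer k = 55.

55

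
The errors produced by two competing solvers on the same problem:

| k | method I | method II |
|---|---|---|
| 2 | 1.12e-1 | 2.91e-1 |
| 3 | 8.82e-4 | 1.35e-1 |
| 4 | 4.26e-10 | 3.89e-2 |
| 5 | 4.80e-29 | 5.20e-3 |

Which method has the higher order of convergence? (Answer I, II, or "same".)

I

Method I: p ≈ ln(4.80e-29/4.26e-10)/ln(4.26e-10/8.82e-4) ≈ 3.00.
Method II: p ≈ ln(5.20e-3/3.89e-2)/ln(3.89e-2/1.35e-1) ≈ 1.62.
Method I has the higher order (≈3.0 vs ≈1.6).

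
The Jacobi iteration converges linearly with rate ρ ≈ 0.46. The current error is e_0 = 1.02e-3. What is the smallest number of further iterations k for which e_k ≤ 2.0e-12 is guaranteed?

After k steps, e_k ≈ 1.02e-3·0.46^k.
Need 0.46^k ≤ 2.0e-12/1.02e-3 = 1.96078e-09.
k ≥ ln(1.96078e-09)/ln(0.46) = -20.0499/-0.77653 = 25.820.
Smallest integer k = 26.

26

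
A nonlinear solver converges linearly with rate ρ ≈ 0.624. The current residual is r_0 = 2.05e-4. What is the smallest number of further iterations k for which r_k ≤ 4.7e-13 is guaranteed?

43

After k steps, r_k ≈ 2.05e-4·0.624^k.
Need 0.624^k ≤ 4.7e-13/2.05e-4 = 2.29268e-09.
k ≥ ln(2.29268e-09)/ln(0.624) = -19.8935/-0.47160 = 42.183.
Smallest integer k = 43.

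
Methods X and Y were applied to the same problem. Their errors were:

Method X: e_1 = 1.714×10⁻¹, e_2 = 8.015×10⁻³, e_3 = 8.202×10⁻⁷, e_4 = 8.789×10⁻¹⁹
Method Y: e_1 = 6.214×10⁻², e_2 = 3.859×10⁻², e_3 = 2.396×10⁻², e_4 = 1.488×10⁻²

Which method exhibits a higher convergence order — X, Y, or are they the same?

X

Method X: p ≈ ln(8.789×10⁻¹⁹/8.202×10⁻⁷)/ln(8.202×10⁻⁷/8.015×10⁻³) ≈ 3.00.
Method Y: p ≈ ln(1.488×10⁻²/2.396×10⁻²)/ln(2.396×10⁻²/3.859×10⁻²) ≈ 1.00.
Method X has the higher order (≈3.0 vs ≈1.0).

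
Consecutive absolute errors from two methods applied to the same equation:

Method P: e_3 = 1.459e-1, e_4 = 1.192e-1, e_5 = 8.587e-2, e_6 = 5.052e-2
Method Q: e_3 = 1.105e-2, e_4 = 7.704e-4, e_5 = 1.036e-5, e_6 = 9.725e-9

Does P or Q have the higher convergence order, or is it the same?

Method P: p ≈ ln(5.052e-2/8.587e-2)/ln(8.587e-2/1.192e-1) ≈ 1.62.
Method Q: p ≈ ln(9.725e-9/1.036e-5)/ln(1.036e-5/7.704e-4) ≈ 1.62.
Both orders ≈ 1.6 — effectively the same.

same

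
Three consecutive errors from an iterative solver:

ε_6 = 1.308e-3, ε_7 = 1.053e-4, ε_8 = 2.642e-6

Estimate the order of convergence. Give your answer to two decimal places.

p ≈ ln(ε_8/ε_7) / ln(ε_7/ε_6)
  = ln(2.642e-6/1.053e-4) / ln(1.053e-4/1.308e-3)
  = ln(0.0250902) / ln(0.0805046)
  = -3.68528 / -2.51944 ≈ 1.46274

1.46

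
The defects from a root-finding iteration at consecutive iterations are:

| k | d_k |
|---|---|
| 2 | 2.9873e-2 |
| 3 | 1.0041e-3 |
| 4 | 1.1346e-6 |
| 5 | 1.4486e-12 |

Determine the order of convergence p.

2

Consecutive ratios: d_5/d_4 = 1.4486e-12/1.1346e-6 = 1.27675e-06, d_4/d_3 = 1.1346e-6/1.0041e-3 = 0.00112997.
p ≈ ln(1.27675e-06)/ln(0.00112997) = -13.5712/-6.7856 ≈ 2.00.
So the convergence is quadratic (order 2).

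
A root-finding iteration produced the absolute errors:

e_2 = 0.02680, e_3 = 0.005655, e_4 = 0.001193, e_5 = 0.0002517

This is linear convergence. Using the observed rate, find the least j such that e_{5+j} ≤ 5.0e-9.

Rate ρ ≈ e_5/e_4 = 0.0002517/0.001193 = 0.2110.
After j more steps, e_{5+j} ≈ 0.0002517·ρ^j; need ρ^j ≤ 5.0e-9/0.0002517 = 1.98649e-05.
j ≥ ln(1.98649e-05)/ln(0.2110) = -10.8266/-1.55590 = 6.958.
So 7 more iterations are needed.

7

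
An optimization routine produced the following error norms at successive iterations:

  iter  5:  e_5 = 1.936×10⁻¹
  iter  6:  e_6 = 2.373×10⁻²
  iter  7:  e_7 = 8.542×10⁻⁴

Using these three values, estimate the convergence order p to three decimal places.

p ≈ ln(e_7/e_6) / ln(e_6/e_5)
  = ln(8.542×10⁻⁴/2.373×10⁻²) / ln(2.373×10⁻²/1.936×10⁻¹)
  = ln(0.0359966) / ln(0.122572)
  = -3.324331 / -2.099057 ≈ 1.583726

1.584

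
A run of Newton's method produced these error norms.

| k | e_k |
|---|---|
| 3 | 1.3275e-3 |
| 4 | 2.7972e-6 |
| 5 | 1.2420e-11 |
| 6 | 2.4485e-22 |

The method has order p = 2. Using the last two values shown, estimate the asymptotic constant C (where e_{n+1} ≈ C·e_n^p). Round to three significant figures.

C ≈ e_6 / e_5^2
  = 2.4485e-22 / (1.2420e-11)^2
  = 2.4485e-22 / 1.54256e-22 ≈ 1.5873

1.59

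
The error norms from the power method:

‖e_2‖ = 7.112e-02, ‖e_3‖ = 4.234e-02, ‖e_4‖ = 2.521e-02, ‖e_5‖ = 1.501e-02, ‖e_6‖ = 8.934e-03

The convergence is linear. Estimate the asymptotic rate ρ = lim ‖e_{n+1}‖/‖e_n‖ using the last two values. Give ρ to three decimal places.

ρ ≈ ‖e_6‖/‖e_5‖ = 8.934e-03/1.501e-02 = 0.59520

0.595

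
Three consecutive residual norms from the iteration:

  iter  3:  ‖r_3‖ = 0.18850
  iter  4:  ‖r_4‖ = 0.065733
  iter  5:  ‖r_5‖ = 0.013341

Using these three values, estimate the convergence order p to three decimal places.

p ≈ ln(‖r_5‖/‖r_4‖) / ln(‖r_4‖/‖r_3‖)
  = ln(0.013341/0.065733) / ln(0.065733/0.18850)
  = ln(0.202957) / ln(0.348716)
  = -1.594761 / -1.053497 ≈ 1.513778

1.514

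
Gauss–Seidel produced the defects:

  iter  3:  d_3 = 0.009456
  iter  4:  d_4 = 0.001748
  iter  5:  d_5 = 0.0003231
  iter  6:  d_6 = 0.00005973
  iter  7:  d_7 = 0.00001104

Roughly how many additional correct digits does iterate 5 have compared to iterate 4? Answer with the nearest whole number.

Digits gained ≈ log₁₀(d_4/d_5) = log₁₀(0.001748/0.0003231) = log₁₀(5.41009) ≈ 0.733.

1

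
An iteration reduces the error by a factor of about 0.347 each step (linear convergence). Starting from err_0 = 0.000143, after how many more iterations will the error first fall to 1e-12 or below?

18

After k steps, err_k ≈ 0.000143·0.347^k.
Need 0.347^k ≤ 1e-12/0.000143 = 6.99301e-09.
k ≥ ln(6.99301e-09)/ln(0.347) = -18.7784/-1.05843 = 17.742.
Smallest integer k = 18.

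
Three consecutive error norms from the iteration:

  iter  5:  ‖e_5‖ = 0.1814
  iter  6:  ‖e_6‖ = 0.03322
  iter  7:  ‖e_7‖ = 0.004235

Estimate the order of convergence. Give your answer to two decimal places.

1.21

p ≈ ln(‖e_7‖/‖e_6‖) / ln(‖e_6‖/‖e_5‖)
  = ln(0.004235/0.03322) / ln(0.03322/0.1814)
  = ln(0.127483) / ln(0.183131)
  = -2.05977 / -1.69755 ≈ 1.21338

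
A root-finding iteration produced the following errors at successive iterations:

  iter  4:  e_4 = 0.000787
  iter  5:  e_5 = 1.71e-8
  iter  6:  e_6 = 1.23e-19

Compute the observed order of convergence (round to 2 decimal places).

2.39

p ≈ ln(e_6/e_5) / ln(e_5/e_4)
  = ln(1.23e-19/1.71e-8) / ln(1.71e-8/0.000787)
  = ln(7.19298e-12) / ln(2.17281e-05)
  = -25.65792 / -10.73690 ≈ 2.38970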